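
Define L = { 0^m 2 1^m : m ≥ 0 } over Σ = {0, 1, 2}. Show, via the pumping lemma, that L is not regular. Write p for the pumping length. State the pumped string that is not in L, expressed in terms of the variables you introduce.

0^{p+k} 2 1^p

Assume L is regular. Let p be the pumping length given by the pumping lemma.
Take w = 0^p 2 1^p ∈ L with |w| = 2p+1 ≥ p.
By the pumping lemma, w = xyz with |xy| ≤ p and |y| > 0.
Since the first p symbols of w are all 0's and |xy| ≤ p, y lies entirely in the leading 0-block: y = 0^k for some k with 1 ≤ k ≤ p.
Pump with i = 2: xy^2z = 0^{p+k} 2 1^p, which would require p+k = p. But k ≥ 1, so xy^2z ∉ L.
This is a contradiction; hence L is not regular.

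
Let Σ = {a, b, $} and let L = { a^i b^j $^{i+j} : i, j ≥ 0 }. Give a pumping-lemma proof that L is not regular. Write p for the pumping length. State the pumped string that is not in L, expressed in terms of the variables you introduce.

Assume L is regular. Let p be the pumping length given by the pumping lemma.
Take w = a^p b^p $^{2p} ∈ L (with i=j=p, i+j=2p), |w| = 4p ≥ p.
Write w = xyz as guaranteed by the lemma, with |xy| ≤ p and |y| > 0.
Since the first p symbols of w are all a's and |xy| ≤ p, y lies entirely in the leading a-block: y = a^k for some k with 1 ≤ k ≤ p.
Consider xy^2z = a^{p+k} b^p $^{2p}. Now the a- and b-counts sum to 2p+k, but the $-count is 2p ≠ 2p+k. So xy^2z ∉ L.
This is a contradiction; hence L is not regular.

a^{p+k} b^p $^{2p}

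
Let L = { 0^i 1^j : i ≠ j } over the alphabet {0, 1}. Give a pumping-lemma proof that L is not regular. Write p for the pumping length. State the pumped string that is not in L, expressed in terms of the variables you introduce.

0^{p+p!} 1^{p+p!}

Assume L is regular; let p be its pumping constant.
Choose w = 0^p 1^{p+p!}. Since p ≠ p+p!, w ∈ L; and |w| ≥ p.
By the pumping lemma, w = xyz with |xy| ≤ p and y is nonempty.
The first p characters of w are 0's, so xy (and hence y) consists only of 0's. Write y = 0^k, 1 ≤ k ≤ p.
Since 1 ≤ k ≤ p, k divides p!; set t = 1 + p!/k. Then xy^t z has p + (p!/k)·k = p + p! copies of 0. Now the 0-count equals the 1-count, so i ≠ j fails. So xy^t z = 0^{p+p!} 1^{p+p!} ∉ L.
This is a contradiction; hence L is not regular.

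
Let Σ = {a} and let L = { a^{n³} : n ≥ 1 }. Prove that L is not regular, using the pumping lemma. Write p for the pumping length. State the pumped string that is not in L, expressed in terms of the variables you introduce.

a^{p³+k}

Suppose for contradiction that L is regular, and let p be the pumping length.
Take w = a^{p³} ∈ L with |w| = p³ ≥ p.
Write w = xyz as guaranteed by the lemma, with |xy| ≤ p and |y| ≥ 1.
Then y = a^k for some k with 1 ≤ k ≤ p.
Pump with i = 2: xy^2z = a^{p³+k}. Since 1 ≤ k ≤ p, p³ < p³+k ≤ p³+p < p³+3p²+3p+1 = (p+1)³, so p³+k is not a perfect cube. So xy^2z ∉ L.
This is a contradiction; hence L is not regular.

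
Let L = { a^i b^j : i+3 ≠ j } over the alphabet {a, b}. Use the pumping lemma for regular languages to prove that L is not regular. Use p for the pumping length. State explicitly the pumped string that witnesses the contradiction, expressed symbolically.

a^{p+p!} b^{p+p!+3}

Assume L is regular. Let p be the pumping length given by the pumping lemma.
Choose w = a^p b^{p+p!+3}. Since p ≠ (p+p!+3)-3 = p+p!, w ∈ L; and |w| ≥ p.
By the pumping lemma, w = xyz with |xy| ≤ p and |y| ≥ 1.
Because |xy| ≤ p and w begins with p copies of a, we have y = a^k with 1 ≤ k ≤ p.
Since 1 ≤ k ≤ p, k divides p!; set t = 1 + p!/k. Then xy^t z has p + (p!/k)·k = p + p! copies of a. Now the a-count is p+p! and (b-count)-3 = (p+p!+3)-3 = p+p!, so i+3 ≠ j fails. So xy^t z = a^{p+p!} b^{p+p!+3} ∉ L.
This contradicts the pumping lemma, so L is not regular.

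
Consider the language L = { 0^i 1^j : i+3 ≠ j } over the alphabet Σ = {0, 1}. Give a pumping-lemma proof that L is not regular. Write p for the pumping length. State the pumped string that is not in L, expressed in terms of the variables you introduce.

Assume L is regular; let p be its pumping constant.
Choose w = 0^p 1^{p+p!+3}. Since p ≠ (p+p!+3)-3 = p+p!, w ∈ L; and |w| ≥ p.
The pumping lemma gives a decomposition w = xyz where |xy| ≤ p and y is nonempty.
Since the first p symbols of w are all 0's and |xy| ≤ p, y lies entirely in the leading 0-block: y = 0^k for some k with 1 ≤ k ≤ p.
Since 1 ≤ k ≤ p, k divides p!; set t = 1 + p!/k. Then xy^t z has p + (p!/k)·k = p + p! copies of 0. Now the 0-count is p+p! and (1-count)-3 = (p+p!+3)-3 = p+p!, so i+3 ≠ j fails. So xy^t z = 0^{p+p!} 1^{p+p!+3} ∉ L.
This contradicts the pumping lemma, so L is not regular.

0^{p+p!} 1^{p+p!+3}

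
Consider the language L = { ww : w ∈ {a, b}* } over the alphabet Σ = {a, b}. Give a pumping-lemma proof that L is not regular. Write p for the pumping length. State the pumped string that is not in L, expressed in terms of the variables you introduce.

Assume L is regular. Let p be the pumping length given by the pumping lemma.
Take w = a^p b^p a^p b^p = uu where u = a^pb^p; then w ∈ L and |w| = 4p ≥ p.
By the pumping lemma, w = xyz with |xy| ≤ p and |y| ≥ 1.
The first p characters of w are a's, so xy (and hence y) consists only of a's. Write y = a^k, 1 ≤ k ≤ p.
Pump with i = 2: xy^2z = a^{p+k} b^p a^p b^p, of length 4p+k. Suppose this equals vv. The string starts with a and ends with b, so v does too; thus the boundary between the two copies of v is a b→a transition. There is exactly one such transition, at position 2p+k, so |v| = 2p+k and |vv| = 4p+2k ≠ 4p+k since k ≥ 1. So xy^2z ∉ L.
This contradicts the pumping lemma, so L is not regular.

a^{p+k} b^p a^p b^p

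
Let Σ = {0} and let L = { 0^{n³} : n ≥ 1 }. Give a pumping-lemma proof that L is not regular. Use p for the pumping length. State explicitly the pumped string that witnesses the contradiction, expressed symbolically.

Toward a contradiction, assume L is regular with pumping length p.
Take w = 0^{p³} ∈ L with |w| = p³ ≥ p.
By the pumping lemma, w = xyz with |xy| ≤ p and |y| > 0.
Then y = 0^k for some k with 1 ≤ k ≤ p.
Pump with i = 2: xy^2z = 0^{p³+k}. Since 1 ≤ k ≤ p, p³ < p³+k ≤ p³+p < p³+3p²+3p+1 = (p+1)³, so p³+k is not a perfect cube. So xy^2z ∉ L.
This is a contradiction; hence L is not regular.

0^{p³+k}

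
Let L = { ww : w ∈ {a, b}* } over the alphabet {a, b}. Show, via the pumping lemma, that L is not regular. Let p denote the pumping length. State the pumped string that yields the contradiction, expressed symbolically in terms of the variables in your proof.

Toward a contradiction, assume L is regular with pumping length p.
Take w = a^p b^p a^p b^p = uu where u = a^pb^p; then w ∈ L and |w| = 4p ≥ p.
By the pumping lemma, w = xyz with |xy| ≤ p and |y| > 0.
The first p characters of w are a's, so xy (and hence y) consists only of a's. Write y = a^k, 1 ≤ k ≤ p.
Pump with i = 2: xy^2z = a^{p+k} b^p a^p b^p, of length 4p+k. Suppose this equals vv. The string starts with a and ends with b, so v does too; thus the boundary between the two copies of v is a b→a transition. There is exactly one such transition, at position 2p+k, so |v| = 2p+k and |vv| = 4p+2k ≠ 4p+k since k ≥ 1. So xy^2z ∉ L.
Contradiction. Therefore L is not regular.

a^{p+k} b^p a^p b^p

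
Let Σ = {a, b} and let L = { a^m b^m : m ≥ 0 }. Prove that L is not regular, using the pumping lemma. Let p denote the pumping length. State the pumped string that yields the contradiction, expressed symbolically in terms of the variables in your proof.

Suppose for contradiction that L is regular, and let p be the pumping length.
Take w = a^p b^p. Then w ∈ L and |w| = 2p ≥ p.
The pumping lemma gives a decomposition w = xyz where |xy| ≤ p and y is nonempty.
Since the first p symbols of w are all a's and |xy| ≤ p, y lies entirely in the leading a-block: y = a^k for some k with 1 ≤ k ≤ p.
Pump with i = 2: xy^2z = a^{p+k} b^p. For this to lie in L we would need p = p+k, which forces k = 0. But k ≥ 1, so xy^2z ∉ L.
This contradicts the pumping lemma, so L is not regular.

a^{p+k} b^p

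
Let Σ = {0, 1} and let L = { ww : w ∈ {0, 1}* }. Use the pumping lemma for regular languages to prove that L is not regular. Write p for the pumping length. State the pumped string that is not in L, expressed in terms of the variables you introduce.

0^{p+k} 1^p 0^p 1^p

Assume L is regular; let p be its pumping constant.
Take w = 0^p 1^p 0^p 1^p = uu where u = 0^p1^p; then w ∈ L and |w| = 4p ≥ p.
By the pumping lemma, w = xyz with |xy| ≤ p and |y| ≥ 1.
The first p characters of w are 0's, so xy (and hence y) consists only of 0's. Write y = 0^k, 1 ≤ k ≤ p.
Pump with i = 2: xy^2z = 0^{p+k} 1^p 0^p 1^p, of length 4p+k. Suppose this equals vv. The string starts with 0 and ends with 1, so v does too; thus the boundary between the two copies of v is a 1→0 transition. There is exactly one such transition, at position 2p+k, so |v| = 2p+k and |vv| = 4p+2k ≠ 4p+k since k ≥ 1. So xy^2z ∉ L.
Contradiction. Therefore L is not regular.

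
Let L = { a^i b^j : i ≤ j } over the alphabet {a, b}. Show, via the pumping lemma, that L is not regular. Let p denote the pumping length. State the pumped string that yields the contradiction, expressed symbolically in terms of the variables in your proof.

Assume L is regular. Let p be the pumping length given by the pumping lemma.
Choose w = a^p b^p ∈ L, with |w| = 2p ≥ p.
The pumping lemma gives a decomposition w = xyz where |xy| ≤ p and |y| > 0.
Because |xy| ≤ p and w begins with p copies of a, we have y = a^k with 1 ≤ k ≤ p.
Consider xy^2z = a^{p+k} b^p. Since k ≥ 1, the a-count p+k exceeds the b-count p, so i ≤ j fails; thus xy^2z ∉ L.
This contradicts the pumping lemma, so L is not regular.

a^{p+k} b^p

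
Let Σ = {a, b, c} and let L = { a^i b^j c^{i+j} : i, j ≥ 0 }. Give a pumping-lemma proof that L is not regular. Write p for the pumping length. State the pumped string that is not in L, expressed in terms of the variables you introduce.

a^{p+k} b^p c^{2p}

Assume L is regular; let p be its pumping constant.
Take w = a^p b^p c^{2p} ∈ L (with i=j=p, i+j=2p), |w| = 4p ≥ p.
By the pumping lemma, w = xyz with |xy| ≤ p and |y| > 0.
The first p characters of w are a's, so xy (and hence y) consists only of a's. Write y = a^k, 1 ≤ k ≤ p.
Consider xy^2z = a^{p+k} b^p c^{2p}. Now the a- and b-counts sum to 2p+k, but the c-count is 2p ≠ 2p+k. So xy^2z ∉ L.
This is a contradiction; hence L is not regular.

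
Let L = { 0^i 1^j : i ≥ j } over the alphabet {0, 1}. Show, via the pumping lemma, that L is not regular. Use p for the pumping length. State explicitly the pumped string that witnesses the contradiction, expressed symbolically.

Suppose for contradiction that L is regular, and let p be the pumping length.
Choose w = 0^p 1^p ∈ L, with |w| = 2p ≥ p.
By the pumping lemma, w = xyz with |xy| ≤ p and |y| ≥ 1.
The first p characters of w are 0's, so xy (and hence y) consists only of 0's. Write y = 0^k, 1 ≤ k ≤ p.
Consider xy^0z = xz = 0^{p-k} 1^p. Since k ≥ 1, the 0-count p-k is less than p, so i ≥ j fails; thus xz ∉ L.
This contradicts the pumping lemma, so L is not regular.

0^{p-k} 1^p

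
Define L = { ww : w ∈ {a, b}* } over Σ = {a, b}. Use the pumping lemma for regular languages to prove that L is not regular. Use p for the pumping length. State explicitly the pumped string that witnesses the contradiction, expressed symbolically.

Assume L is regular; let p be its pumping constant.
Take w = a^p b^p a^p b^p = uu where u = a^pb^p; then w ∈ L and |w| = 4p ≥ p.
By the pumping lemma, w = xyz with |xy| ≤ p and |y| > 0.
Because |xy| ≤ p and w begins with p copies of a, we have y = a^k with 1 ≤ k ≤ p.
Pump with i = 2: xy^2z = a^{p+k} b^p a^p b^p, of length 4p+k. Suppose this equals vv. The string starts with a and ends with b, so v does too; thus the boundary between the two copies of v is a b→a transition. There is exactly one such transition, at position 2p+k, so |v| = 2p+k and |vv| = 4p+2k ≠ 4p+k since k ≥ 1. So xy^2z ∉ L.
Contradiction. Therefore L is not regular.

a^{p+k} b^p a^p b^p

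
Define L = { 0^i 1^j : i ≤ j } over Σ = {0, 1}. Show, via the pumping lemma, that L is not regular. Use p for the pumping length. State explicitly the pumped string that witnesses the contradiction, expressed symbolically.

Assume L is regular. Let p be the pumping length given by the pumping lemma.
Choose w = 0^p 1^p ∈ L, with |w| = 2p ≥ p.
The pumping lemma gives a decomposition w = xyz where |xy| ≤ p and y is nonempty.
Since the first p symbols of w are all 0's and |xy| ≤ p, y lies entirely in the leading 0-block: y = 0^k for some k with 1 ≤ k ≤ p.
Consider xy^2z = 0^{p+k} 1^p. Since k ≥ 1, the 0-count p+k exceeds the 1-count p, so i ≤ j fails; thus xy^2z ∉ L.
This is a contradiction; hence L is not regular.

0^{p+k} 1^p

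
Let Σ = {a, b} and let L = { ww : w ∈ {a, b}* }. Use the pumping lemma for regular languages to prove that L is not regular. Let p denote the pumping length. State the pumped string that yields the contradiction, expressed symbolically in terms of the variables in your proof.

Toward a contradiction, assume L is regular with pumping length p.
Take w = a^p b^p a^p b^p = uu where u = a^pb^p; then w ∈ L and |w| = 4p ≥ p.
By the pumping lemma, w = xyz with |xy| ≤ p and |y| > 0.
Since the first p symbols of w are all a's and |xy| ≤ p, y lies entirely in the leading a-block: y = a^k for some k with 1 ≤ k ≤ p.
Pump with i = 2: xy^2z = a^{p+k} b^p a^p b^p, of length 4p+k. Suppose this equals vv. The string starts with a and ends with b, so v does too; thus the boundary between the two copies of v is a b→a transition. There is exactly one such transition, at position 2p+k, so |v| = 2p+k and |vv| = 4p+2k ≠ 4p+k since k ≥ 1. So xy^2z ∉ L.
Contradiction. Therefore L is not regular.

a^{p+k} b^p a^p b^p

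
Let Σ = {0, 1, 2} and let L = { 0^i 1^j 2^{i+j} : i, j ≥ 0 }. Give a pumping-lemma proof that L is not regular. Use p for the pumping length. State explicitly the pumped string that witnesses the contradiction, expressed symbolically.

0^{p+k} 1^p 2^{2p}

Assume L is regular. Let p be the pumping length given by the pumping lemma.
Take w = 0^p 1^p 2^{2p} ∈ L (with i=j=p, i+j=2p), |w| = 4p ≥ p.
The pumping lemma gives a decomposition w = xyz where |xy| ≤ p and |y| > 0.
Because |xy| ≤ p and w begins with p copies of 0, we have y = 0^k with 1 ≤ k ≤ p.
Consider xy^2z = 0^{p+k} 1^p 2^{2p}. Now the 0- and 1-counts sum to 2p+k, but the 2-count is 2p ≠ 2p+k. So xy^2z ∉ L.
This contradicts the pumping lemma, so L is not regular.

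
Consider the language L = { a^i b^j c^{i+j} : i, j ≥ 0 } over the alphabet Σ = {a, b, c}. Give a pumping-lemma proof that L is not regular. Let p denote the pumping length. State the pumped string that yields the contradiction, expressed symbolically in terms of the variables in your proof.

a^{p+k} b^p c^{2p}

Suppose for contradiction that L is regular, and let p be the pumping length.
Take w = a^p b^p c^{2p} ∈ L (with i=j=p, i+j=2p), |w| = 4p ≥ p.
The pumping lemma gives a decomposition w = xyz where |xy| ≤ p and |y| ≥ 1.
The first p characters of w are a's, so xy (and hence y) consists only of a's. Write y = a^k, 1 ≤ k ≤ p.
Consider xy^2z = a^{p+k} b^p c^{2p}. Now the a- and b-counts sum to 2p+k, but the c-count is 2p ≠ 2p+k. So xy^2z ∉ L.
This is a contradiction; hence L is not regular.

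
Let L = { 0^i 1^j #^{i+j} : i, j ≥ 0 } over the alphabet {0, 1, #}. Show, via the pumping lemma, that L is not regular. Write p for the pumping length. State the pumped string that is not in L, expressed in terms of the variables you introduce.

Assume L is regular; let p be its pumping constant.
Take w = 0^p 1^p #^{2p} ∈ L (with i=j=p, i+j=2p), |w| = 4p ≥ p.
Write w = xyz as guaranteed by the lemma, with |xy| ≤ p and |y| > 0.
Since the first p symbols of w are all 0's and |xy| ≤ p, y lies entirely in the leading 0-block: y = 0^k for some k with 1 ≤ k ≤ p.
Consider xy^2z = 0^{p+k} 1^p #^{2p}. Now the 0- and 1-counts sum to 2p+k, but the #-count is 2p ≠ 2p+k. So xy^2z ∉ L.
This contradicts the pumping lemma, so L is not regular.

0^{p+k} 1^p #^{2p}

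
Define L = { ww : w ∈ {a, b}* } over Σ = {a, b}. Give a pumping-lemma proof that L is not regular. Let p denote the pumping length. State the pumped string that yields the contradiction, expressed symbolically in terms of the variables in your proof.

a^{p+k} b^p a^p b^p

Assume L is regular. Let p be the pumping length given by the pumping lemma.
Take w = a^p b^p a^p b^p = uu where u = a^pb^p; then w ∈ L and |w| = 4p ≥ p.
Write w = xyz as guaranteed by the lemma, with |xy| ≤ p and |y| > 0.
Because |xy| ≤ p and w begins with p copies of a, we have y = a^k with 1 ≤ k ≤ p.
Pump with i = 2: xy^2z = a^{p+k} b^p a^p b^p, of length 4p+k. Suppose this equals vv. The string starts with a and ends with b, so v does too; thus the boundary between the two copies of v is a b→a transition. There is exactly one such transition, at position 2p+k, so |v| = 2p+k and |vv| = 4p+2k ≠ 4p+k since k ≥ 1. So xy^2z ∉ L.
Contradiction. Therefore L is not regular.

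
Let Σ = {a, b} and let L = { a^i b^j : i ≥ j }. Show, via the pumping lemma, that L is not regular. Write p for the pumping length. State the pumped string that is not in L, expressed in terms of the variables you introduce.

a^{p-k} b^p

Assume L is regular. Let p be the pumping length given by the pumping lemma.
Choose w = a^p b^p ∈ L, with |w| = 2p ≥ p.
By the pumping lemma, w = xyz with |xy| ≤ p and |y| ≥ 1.
The first p characters of w are a's, so xy (and hence y) consists only of a's. Write y = a^k, 1 ≤ k ≤ p.
Consider xy^0z = xz = a^{p-k} b^p. Since k ≥ 1, the a-count p-k is less than p, so i ≥ j fails; thus xz ∉ L.
This is a contradiction; hence L is not regular.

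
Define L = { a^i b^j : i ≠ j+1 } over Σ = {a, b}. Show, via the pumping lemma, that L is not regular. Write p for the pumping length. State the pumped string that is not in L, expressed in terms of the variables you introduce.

Assume L is regular; let p be its pumping constant.
Choose w = a^p b^{p+p!-1}. Since p ≠ (p+p!-1)+1 = p+p!, w ∈ L; and |w| ≥ p.
The pumping lemma gives a decomposition w = xyz where |xy| ≤ p and y is nonempty.
The first p characters of w are a's, so xy (and hence y) consists only of a's. Write y = a^k, 1 ≤ k ≤ p.
Since 1 ≤ k ≤ p, k divides p!; set t = 1 + p!/k. Then xy^t z has p + (p!/k)·k = p + p! copies of a. Now the a-count is p+p! and (b-count)+1 = (p+p!-1)+1 = p+p!, so i ≠ j+1 fails. So xy^t z = a^{p+p!} b^{p+p!-1} ∉ L.
Contradiction. Therefore L is not regular.

a^{p+p!} b^{p+p!-1}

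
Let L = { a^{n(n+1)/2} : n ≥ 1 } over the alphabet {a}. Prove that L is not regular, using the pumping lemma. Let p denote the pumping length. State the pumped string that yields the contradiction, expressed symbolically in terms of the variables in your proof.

a^{p(p+1)/2+k}

Assume L is regular; let p be its pumping constant.
Take w = a^{p(p+1)/2} ∈ L with |w| = p(p+1)/2 ≥ p.
By the pumping lemma, w = xyz with |xy| ≤ p and |y| ≥ 1.
Then y = a^k for some k with 1 ≤ k ≤ p.
Pump with i = 2: xy^2z = a^{p(p+1)/2+k}. Since 1 ≤ k ≤ p, p(p+1)/2 < p(p+1)/2+k ≤ p(p+1)/2+p < (p+1)(p+2)/2, so p(p+1)/2+k is strictly between consecutive triangular numbers. So xy^2z ∉ L.
This is a contradiction; hence L is not regular.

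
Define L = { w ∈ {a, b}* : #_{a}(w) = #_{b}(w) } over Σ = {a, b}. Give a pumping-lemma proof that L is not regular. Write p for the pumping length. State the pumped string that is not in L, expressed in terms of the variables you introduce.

Assume L is regular; let p be its pumping constant.
Choose w = a^p b^p ∈ L with |w| = 2p ≥ p.
Write w = xyz as guaranteed by the lemma, with |xy| ≤ p and |y| ≥ 1.
Since the first p symbols of w are all a's and |xy| ≤ p, y lies entirely in the leading a-block: y = a^k for some k with 1 ≤ k ≤ p.
Pump with i = 2: xy^2z = a^{p+k} b^p has p+k occurrences of a but only p of b. Since k ≥ 1 the counts differ, so xy^2z ∉ L.
This contradicts the pumping lemma, so L is not regular.

a^{p+k} b^p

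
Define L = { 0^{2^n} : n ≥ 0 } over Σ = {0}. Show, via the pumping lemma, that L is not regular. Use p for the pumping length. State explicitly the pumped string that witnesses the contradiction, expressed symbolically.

0^{2^p+k}

Assume L is regular. Let p be the pumping length given by the pumping lemma.
Take w = 0^{2^p} ∈ L with |w| = 2^p ≥ p.
By the pumping lemma, w = xyz with |xy| ≤ p and |y| ≥ 1.
Then y = 0^k for some k with 1 ≤ k ≤ p.
Pump with i = 2: xy^2z = 0^{2^p+k}. Since 1 ≤ k ≤ p < 2^p, we have 2^p < 2^p+k < 2^{p+1}, so 2^p+k is not a power of 2. So xy^2z ∉ L.
Contradiction. Therefore L is not regular.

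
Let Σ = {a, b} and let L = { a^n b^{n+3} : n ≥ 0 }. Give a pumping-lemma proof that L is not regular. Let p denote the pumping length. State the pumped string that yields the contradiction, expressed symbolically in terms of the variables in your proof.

Toward a contradiction, assume L is regular with pumping length p.
Take w = a^p b^{p+3}. Then w ∈ L and |w| = 2p+3 ≥ p.
The pumping lemma gives a decomposition w = xyz where |xy| ≤ p and |y| > 0.
Because |xy| ≤ p and w begins with p copies of a, we have y = a^k with 1 ≤ k ≤ p.
Pump with i = 2: xy^2z = a^{p+k} b^{p+3}. For this to lie in L we would need p+3 = (p+k)+3, which forces k = 0. But k ≥ 1, so xy^2z ∉ L.
This contradicts the pumping lemma, so L is not regular.

a^{p+k} b^{p+3}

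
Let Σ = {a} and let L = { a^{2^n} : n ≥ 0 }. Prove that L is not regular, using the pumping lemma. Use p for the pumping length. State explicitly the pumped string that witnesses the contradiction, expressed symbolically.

a^{2^p+k}

Assume L is regular; let p be its pumping constant.
Take w = a^{2^p} ∈ L with |w| = 2^p ≥ p.
The pumping lemma gives a decomposition w = xyz where |xy| ≤ p and |y| > 0.
Then y = a^k for some k with 1 ≤ k ≤ p.
Pump with i = 2: xy^2z = a^{2^p+k}. Since 1 ≤ k ≤ p < 2^p, we have 2^p < 2^p+k < 2^{p+1}, so 2^p+k is not a power of 2. So xy^2z ∉ L.
Contradiction. Therefore L is not regular.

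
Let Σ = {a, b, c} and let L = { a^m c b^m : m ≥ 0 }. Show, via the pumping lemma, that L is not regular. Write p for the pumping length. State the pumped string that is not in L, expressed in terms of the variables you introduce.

a^{p+k} c b^p

Assume L is regular. Let p be the pumping length given by the pumping lemma.
Take w = a^p c b^p ∈ L with |w| = 2p+1 ≥ p.
Write w = xyz as guaranteed by the lemma, with |xy| ≤ p and |y| > 0.
Since the first p symbols of w are all a's and |xy| ≤ p, y lies entirely in the leading a-block: y = a^k for some k with 1 ≤ k ≤ p.
Pump with i = 2: xy^2z = a^{p+k} c b^p, which would require p+k = p. But k ≥ 1, so xy^2z ∉ L.
This is a contradiction; hence L is not regular.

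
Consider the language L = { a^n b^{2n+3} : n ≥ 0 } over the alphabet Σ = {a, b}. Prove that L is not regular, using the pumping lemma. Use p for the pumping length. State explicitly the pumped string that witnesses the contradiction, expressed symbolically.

Assume L is regular. Let p be the pumping length given by the pumping lemma.
Choose w = a^p b^{2p+3}, which is in L with |w| = 3p+3 ≥ p.
Write w = xyz as guaranteed by the lemma, with |xy| ≤ p and |y| > 0.
Since the first p symbols of w are all a's and |xy| ≤ p, y lies entirely in the leading a-block: y = a^k for some k with 1 ≤ k ≤ p.
Pump with i = 2: xy^2z = a^{p+k} b^{2p+3}. For this to lie in L we would need 2p+3 = 2(p+k)+3, which forces k = 0. But k ≥ 1, so xy^2z ∉ L.
This contradicts the pumping lemma, so L is not regular.

a^{p+k} b^{2p+3}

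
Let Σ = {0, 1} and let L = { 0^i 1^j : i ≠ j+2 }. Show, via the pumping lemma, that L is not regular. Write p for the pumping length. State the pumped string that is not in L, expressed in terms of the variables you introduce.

0^{p+p!} 1^{p+p!-2}

Toward a contradiction, assume L is regular with pumping length p.
Choose w = 0^p 1^{p+p!-2}. Since p ≠ (p+p!-2)+2 = p+p!, w ∈ L; and |w| ≥ p.
By the pumping lemma, w = xyz with |xy| ≤ p and y is nonempty.
The first p characters of w are 0's, so xy (and hence y) consists only of 0's. Write y = 0^k, 1 ≤ k ≤ p.
Since 1 ≤ k ≤ p, k divides p!; set t = 1 + p!/k. Then xy^t z has p + (p!/k)·k = p + p! copies of 0. Now the 0-count is p+p! and (1-count)+2 = (p+p!-2)+2 = p+p!, so i ≠ j+2 fails. So xy^t z = 0^{p+p!} 1^{p+p!-2} ∉ L.
Contradiction. Therefore L is not regular.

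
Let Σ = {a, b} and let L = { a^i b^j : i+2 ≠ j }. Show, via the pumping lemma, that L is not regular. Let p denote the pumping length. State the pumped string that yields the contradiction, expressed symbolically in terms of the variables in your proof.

a^{p+p!} b^{p+p!+2}

Toward a contradiction, assume L is regular with pumping length p.
Choose w = a^p b^{p+p!+2}. Since p ≠ (p+p!+2)-2 = p+p!, w ∈ L; and |w| ≥ p.
Write w = xyz as guaranteed by the lemma, with |xy| ≤ p and y is nonempty.
The first p characters of w are a's, so xy (and hence y) consists only of a's. Write y = a^k, 1 ≤ k ≤ p.
Since 1 ≤ k ≤ p, k divides p!; set t = 1 + p!/k. Then xy^t z has p + (p!/k)·k = p + p! copies of a. Now the a-count is p+p! and (b-count)-2 = (p+p!+2)-2 = p+p!, so i+2 ≠ j fails. So xy^t z = a^{p+p!} b^{p+p!+2} ∉ L.
Contradiction. Therefore L is not regular.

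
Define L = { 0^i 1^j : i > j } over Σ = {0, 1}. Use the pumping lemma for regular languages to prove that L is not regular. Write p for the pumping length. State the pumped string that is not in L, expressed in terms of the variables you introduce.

Assume L is regular. Let p be the pumping length given by the pumping lemma.
Choose w = 0^{p+1} 1^p ∈ L, with |w| = 2p+1 ≥ p.
By the pumping lemma, w = xyz with |xy| ≤ p and |y| ≥ 1.
The first p characters of w are 0's, so xy (and hence y) consists only of 0's. Write y = 0^k, 1 ≤ k ≤ p.
Consider xy^0z = xz = 0^{p+1-k} 1^p. Since k ≥ 1, the 0-count p+1-k is at most p, so i > j fails; thus xz ∉ L.
This is a contradiction; hence L is not regular.

0^{p+1-k} 1^p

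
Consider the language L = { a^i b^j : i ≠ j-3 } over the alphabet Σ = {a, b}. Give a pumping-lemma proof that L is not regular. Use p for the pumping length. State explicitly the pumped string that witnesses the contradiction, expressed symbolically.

Toward a contradiction, assume L is regular with pumping length p.
Choose w = a^p b^{p+p!+3}. Since p ≠ (p+p!+3)-3 = p+p!, w ∈ L; and |w| ≥ p.
Write w = xyz as guaranteed by the lemma, with |xy| ≤ p and |y| ≥ 1.
The first p characters of w are a's, so xy (and hence y) consists only of a's. Write y = a^k, 1 ≤ k ≤ p.
Since 1 ≤ k ≤ p, k divides p!; set t = 1 + p!/k. Then xy^t z has p + (p!/k)·k = p + p! copies of a. Now the a-count is p+p! and (b-count)-3 = (p+p!+3)-3 = p+p!, so i ≠ j-3 fails. So xy^t z = a^{p+p!} b^{p+p!+3} ∉ L.
This is a contradiction; hence L is not regular.

a^{p+p!} b^{p+p!+3}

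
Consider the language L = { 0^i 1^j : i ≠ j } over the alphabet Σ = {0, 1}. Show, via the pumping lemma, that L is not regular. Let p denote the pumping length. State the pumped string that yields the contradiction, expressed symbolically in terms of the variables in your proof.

Assume L is regular; let p be its pumping constant.
Choose w = 0^p 1^{p+p!}. Since p ≠ p+p!, w ∈ L; and |w| ≥ p.
The pumping lemma gives a decomposition w = xyz where |xy| ≤ p and y is nonempty.
Since the first p symbols of w are all 0's and |xy| ≤ p, y lies entirely in the leading 0-block: y = 0^k for some k with 1 ≤ k ≤ p.
Since 1 ≤ k ≤ p, k divides p!; set t = 1 + p!/k. Then xy^t z has p + (p!/k)·k = p + p! copies of 0. Now the 0-count equals the 1-count, so i ≠ j fails. So xy^t z = 0^{p+p!} 1^{p+p!} ∉ L.
Contradiction. Therefore L is not regular.

0^{p+p!} 1^{p+p!}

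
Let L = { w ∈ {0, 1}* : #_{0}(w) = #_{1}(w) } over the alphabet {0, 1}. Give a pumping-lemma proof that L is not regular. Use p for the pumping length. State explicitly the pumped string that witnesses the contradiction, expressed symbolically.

Assume L is regular; let p be its pumping constant.
Choose w = 0^p 1^p ∈ L with |w| = 2p ≥ p.
Write w = xyz as guaranteed by the lemma, with |xy| ≤ p and |y| > 0.
Since the first p symbols of w are all 0's and |xy| ≤ p, y lies entirely in the leading 0-block: y = 0^k for some k with 1 ≤ k ≤ p.
Pump with i = 2: xy^2z = 0^{p+k} 1^p has p+k occurrences of 0 but only p of 1. Since k ≥ 1 the counts differ, so xy^2z ∉ L.
This is a contradiction; hence L is not regular.

0^{p+k} 1^p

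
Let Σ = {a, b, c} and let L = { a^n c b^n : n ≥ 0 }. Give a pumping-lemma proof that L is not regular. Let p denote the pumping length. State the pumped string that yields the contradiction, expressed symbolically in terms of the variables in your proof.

Assume L is regular; let p be its pumping constant.
Take w = a^p c b^p ∈ L with |w| = 2p+1 ≥ p.
Write w = xyz as guaranteed by the lemma, with |xy| ≤ p and y is nonempty.
Because |xy| ≤ p and w begins with p copies of a, we have y = a^k with 1 ≤ k ≤ p.
Pump with i = 2: xy^2z = a^{p+k} c b^p, which would require p+k = p. But k ≥ 1, so xy^2z ∉ L.
This contradicts the pumping lemma, so L is not regular.

a^{p+k} c b^p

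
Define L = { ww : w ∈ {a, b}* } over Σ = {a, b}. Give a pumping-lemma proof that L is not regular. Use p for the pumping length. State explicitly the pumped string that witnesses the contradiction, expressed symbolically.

Assume L is regular. Let p be the pumping length given by the pumping lemma.
Take w = a^p b^p a^p b^p = uu where u = a^pb^p; then w ∈ L and |w| = 4p ≥ p.
Write w = xyz as guaranteed by the lemma, with |xy| ≤ p and |y| ≥ 1.
Because |xy| ≤ p and w begins with p copies of a, we have y = a^k with 1 ≤ k ≤ p.
Pump with i = 2: xy^2z = a^{p+k} b^p a^p b^p, of length 4p+k. Suppose this equals vv. The string starts with a and ends with b, so v does too; thus the boundary between the two copies of v is a b→a transition. There is exactly one such transition, at position 2p+k, so |v| = 2p+k and |vv| = 4p+2k ≠ 4p+k since k ≥ 1. So xy^2z ∉ L.
Contradiction. Therefore L is not regular.

a^{p+k} b^p a^p b^p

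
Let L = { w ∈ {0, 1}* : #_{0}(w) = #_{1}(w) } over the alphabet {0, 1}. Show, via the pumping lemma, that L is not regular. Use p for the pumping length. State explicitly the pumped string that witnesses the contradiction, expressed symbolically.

0^{p+k} 1^p

Toward a contradiction, assume L is regular with pumping length p.
Choose w = 0^p 1^p ∈ L with |w| = 2p ≥ p.
The pumping lemma gives a decomposition w = xyz where |xy| ≤ p and |y| ≥ 1.
The first p characters of w are 0's, so xy (and hence y) consists only of 0's. Write y = 0^k, 1 ≤ k ≤ p.
Pump with i = 2: xy^2z = 0^{p+k} 1^p has p+k occurrences of 0 but only p of 1. Since k ≥ 1 the counts differ, so xy^2z ∉ L.
This contradicts the pumping lemma, so L is not regular.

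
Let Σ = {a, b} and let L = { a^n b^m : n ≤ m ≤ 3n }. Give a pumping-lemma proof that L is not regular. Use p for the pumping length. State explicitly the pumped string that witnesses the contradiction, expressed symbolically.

Assume L is regular; let p be its pumping constant.
Take w = a^p b^p ∈ L (since p ≤ p ≤ 3p), with |w| = 2p ≥ p.
Write w = xyz as guaranteed by the lemma, with |xy| ≤ p and |y| > 0.
The first p characters of w are a's, so xy (and hence y) consists only of a's. Write y = a^k, 1 ≤ k ≤ p.
Pump with i = 2: xy^2z = a^{p+k} b^p. Now n = p+k > p = m, so the condition n ≤ m fails. Thus xy^2z ∉ L.
Contradiction. Therefore L is not regular.

a^{p+k} b^p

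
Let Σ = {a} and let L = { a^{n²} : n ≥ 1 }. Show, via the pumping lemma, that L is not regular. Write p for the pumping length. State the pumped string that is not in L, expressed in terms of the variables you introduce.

Toward a contradiction, assume L is regular with pumping length p.
Take w = a^{p²} ∈ L with |w| = p² ≥ p.
By the pumping lemma, w = xyz with |xy| ≤ p and |y| ≥ 1.
Then y = a^k for some k with 1 ≤ k ≤ p.
Pump with i = 2: xy^2z = a^{p²+k}. Since 1 ≤ k ≤ p, p² < p²+k ≤ p²+p < (p+1)², so p²+k lies strictly between consecutive squares and is not a perfect square. So xy^2z ∉ L.
This is a contradiction; hence L is not regular.

a^{p²+k}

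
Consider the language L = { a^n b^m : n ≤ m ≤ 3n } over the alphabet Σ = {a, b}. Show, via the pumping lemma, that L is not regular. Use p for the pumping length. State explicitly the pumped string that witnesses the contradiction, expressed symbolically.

a^{p+k} b^p

Assume L is regular; let p be its pumping constant.
Take w = a^p b^p ∈ L (since p ≤ p ≤ 3p), with |w| = 2p ≥ p.
By the pumping lemma, w = xyz with |xy| ≤ p and |y| ≥ 1.
The first p characters of w are a's, so xy (and hence y) consists only of a's. Write y = a^k, 1 ≤ k ≤ p.
Pump with i = 2: xy^2z = a^{p+k} b^p. Now n = p+k > p = m, so the condition n ≤ m fails. Thus xy^2z ∉ L.
Contradiction. Therefore L is not regular.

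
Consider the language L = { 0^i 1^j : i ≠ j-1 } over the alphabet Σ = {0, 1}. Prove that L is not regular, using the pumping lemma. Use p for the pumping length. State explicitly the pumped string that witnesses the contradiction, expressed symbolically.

0^{p+p!} 1^{p+p!+1}

Assume L is regular; let p be its pumping constant.
Choose w = 0^p 1^{p+p!+1}. Since p ≠ (p+p!+1)-1 = p+p!, w ∈ L; and |w| ≥ p.
The pumping lemma gives a decomposition w = xyz where |xy| ≤ p and y is nonempty.
Because |xy| ≤ p and w begins with p copies of 0, we have y = 0^k with 1 ≤ k ≤ p.
Since 1 ≤ k ≤ p, k divides p!; set t = 1 + p!/k. Then xy^t z has p + (p!/k)·k = p + p! copies of 0. Now the 0-count is p+p! and (1-count)-1 = (p+p!+1)-1 = p+p!, so i ≠ j-1 fails. So xy^t z = 0^{p+p!} 1^{p+p!+1} ∉ L.
This is a contradiction; hence L is not regular.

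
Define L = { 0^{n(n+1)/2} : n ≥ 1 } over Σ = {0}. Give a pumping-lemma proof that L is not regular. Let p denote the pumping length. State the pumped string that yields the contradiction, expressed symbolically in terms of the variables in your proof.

Assume L is regular. Let p be the pumping length given by the pumping lemma.
Take w = 0^{p(p+1)/2} ∈ L with |w| = p(p+1)/2 ≥ p.
The pumping lemma gives a decomposition w = xyz where |xy| ≤ p and |y| > 0.
Then y = 0^k for some k with 1 ≤ k ≤ p.
Pump with i = 2: xy^2z = 0^{p(p+1)/2+k}. Since 1 ≤ k ≤ p, p(p+1)/2 < p(p+1)/2+k ≤ p(p+1)/2+p < (p+1)(p+2)/2, so p(p+1)/2+k is strictly between consecutive triangular numbers. So xy^2z ∉ L.
This contradicts the pumping lemma, so L is not regular.

0^{p(p+1)/2+k}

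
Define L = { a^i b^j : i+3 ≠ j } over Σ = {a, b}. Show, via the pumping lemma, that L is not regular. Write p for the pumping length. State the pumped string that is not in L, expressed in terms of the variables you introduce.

a^{p+p!} b^{p+p!+3}

Suppose for contradiction that L is regular, and let p be the pumping length.
Choose w = a^p b^{p+p!+3}. Since p ≠ (p+p!+3)-3 = p+p!, w ∈ L; and |w| ≥ p.
By the pumping lemma, w = xyz with |xy| ≤ p and |y| > 0.
The first p characters of w are a's, so xy (and hence y) consists only of a's. Write y = a^k, 1 ≤ k ≤ p.
Since 1 ≤ k ≤ p, k divides p!; set t = 1 + p!/k. Then xy^t z has p + (p!/k)·k = p + p! copies of a. Now the a-count is p+p! and (b-count)-3 = (p+p!+3)-3 = p+p!, so i+3 ≠ j fails. So xy^t z = a^{p+p!} b^{p+p!+3} ∉ L.
This contradicts the pumping lemma, so L is not regular.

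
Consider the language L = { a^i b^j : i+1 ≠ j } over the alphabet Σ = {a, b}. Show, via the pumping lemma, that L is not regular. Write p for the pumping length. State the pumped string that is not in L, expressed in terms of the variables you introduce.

Assume L is regular. Let p be the pumping length given by the pumping lemma.
Choose w = a^p b^{p+p!+1}. Since p ≠ (p+p!+1)-1 = p+p!, w ∈ L; and |w| ≥ p.
Write w = xyz as guaranteed by the lemma, with |xy| ≤ p and y is nonempty.
The first p characters of w are a's, so xy (and hence y) consists only of a's. Write y = a^k, 1 ≤ k ≤ p.
Since 1 ≤ k ≤ p, k divides p!; set t = 1 + p!/k. Then xy^t z has p + (p!/k)·k = p + p! copies of a. Now the a-count is p+p! and (b-count)-1 = (p+p!+1)-1 = p+p!, so i+1 ≠ j fails. So xy^t z = a^{p+p!} b^{p+p!+1} ∉ L.
Contradiction. Therefore L is not regular.

a^{p+p!} b^{p+p!+1}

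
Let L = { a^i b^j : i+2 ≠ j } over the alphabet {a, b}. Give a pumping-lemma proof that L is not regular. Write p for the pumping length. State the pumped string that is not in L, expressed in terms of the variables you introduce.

a^{p+p!} b^{p+p!+2}

Suppose for contradiction that L is regular, and let p be the pumping length.
Choose w = a^p b^{p+p!+2}. Since p ≠ (p+p!+2)-2 = p+p!, w ∈ L; and |w| ≥ p.
Write w = xyz as guaranteed by the lemma, with |xy| ≤ p and |y| ≥ 1.
Since the first p symbols of w are all a's and |xy| ≤ p, y lies entirely in the leading a-block: y = a^k for some k with 1 ≤ k ≤ p.
Since 1 ≤ k ≤ p, k divides p!; set t = 1 + p!/k. Then xy^t z has p + (p!/k)·k = p + p! copies of a. Now the a-count is p+p! and (b-count)-2 = (p+p!+2)-2 = p+p!, so i+2 ≠ j fails. So xy^t z = a^{p+p!} b^{p+p!+2} ∉ L.
This is a contradiction; hence L is not regular.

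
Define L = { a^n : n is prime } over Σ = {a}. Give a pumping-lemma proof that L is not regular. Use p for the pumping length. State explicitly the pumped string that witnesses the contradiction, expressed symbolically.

Suppose for contradiction that L is regular, and let p be the pumping length.
Let q be a prime with q ≥ p+2 (infinitely many primes exist), and take w = a^q ∈ L with |w| = q ≥ p.
Write w = xyz as guaranteed by the lemma, with |xy| ≤ p and |y| > 0.
Then y = a^k for some k with 1 ≤ k ≤ p.
Since 1 ≤ k ≤ p, |xz| = q-k. Pump with i = q+1: |xy^{q+1}z| = (q-k)+(q+1)k = q+qk = q(1+k), which is composite (both factors ≥ 2). So xy^{q+1}z = a^{q(1+k)} ∉ L.
This contradicts the pumping lemma, so L is not regular.

a^{q(1+k)}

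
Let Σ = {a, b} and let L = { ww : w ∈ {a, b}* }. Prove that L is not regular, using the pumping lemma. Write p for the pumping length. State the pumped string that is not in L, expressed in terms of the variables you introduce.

a^{p+k} b^p a^p b^p

Suppose for contradiction that L is regular, and let p be the pumping length.
Take w = a^p b^p a^p b^p = uu where u = a^pb^p; then w ∈ L and |w| = 4p ≥ p.
Write w = xyz as guaranteed by the lemma, with |xy| ≤ p and |y| > 0.
Because |xy| ≤ p and w begins with p copies of a, we have y = a^k with 1 ≤ k ≤ p.
Pump with i = 2: xy^2z = a^{p+k} b^p a^p b^p, of length 4p+k. Suppose this equals vv. The string starts with a and ends with b, so v does too; thus the boundary between the two copies of v is a b→a transition. There is exactly one such transition, at position 2p+k, so |v| = 2p+k and |vv| = 4p+2k ≠ 4p+k since k ≥ 1. So xy^2z ∉ L.
This is a contradiction; hence L is not regular.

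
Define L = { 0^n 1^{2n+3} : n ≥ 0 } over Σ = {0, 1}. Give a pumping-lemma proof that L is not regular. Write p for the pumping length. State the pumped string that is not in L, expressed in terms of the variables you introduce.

Assume L is regular. Let p be the pumping length given by the pumping lemma.
Let w = 0^p 1^{2p+3} ∈ L; note |w| = 3p+3 ≥ p.
The pumping lemma gives a decomposition w = xyz where |xy| ≤ p and |y| > 0.
Since the first p symbols of w are all 0's and |xy| ≤ p, y lies entirely in the leading 0-block: y = 0^k for some k with 1 ≤ k ≤ p.
Pump with i = 2: xy^2z = 0^{p+k} 1^{2p+3}. For this to lie in L we would need 2p+3 = 2(p+k)+3, which forces k = 0. But k ≥ 1, so xy^2z ∉ L.
Contradiction. Therefore L is not regular.

0^{p+k} 1^{2p+3}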